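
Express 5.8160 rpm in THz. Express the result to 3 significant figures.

9.69 × 10^-14 terahertz

1 rpm = 1.66667 × 10^-14 THz.
5.8160 × 1.66667 × 10^-14 ≈ 9.69 × 10^-14 THz.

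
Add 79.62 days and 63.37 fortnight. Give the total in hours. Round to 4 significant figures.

23200 hours

79.62 d = 1910.88 h and 63.37 fortnight = 21292.3 h.
1910.88 + 21292.3 ≈ 23200 h.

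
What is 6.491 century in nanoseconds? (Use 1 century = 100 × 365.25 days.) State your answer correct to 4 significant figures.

2.048 × 10^19 ns

1 century = 3.15576 × 10^18 ns.
6.491 × 3.15576 × 10^18 ≈ 2.048 × 10^19 ns.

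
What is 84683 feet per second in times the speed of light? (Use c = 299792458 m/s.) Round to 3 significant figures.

1 ft/s = 1.01670 × 10^-9 times the speed of light.
Then 84683 × 1.01670 × 10^-9 ≈ 8.61 × 10^-5 c.

8.61 × 10^-5 c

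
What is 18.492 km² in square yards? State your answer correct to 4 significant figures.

2.212 × 10^7 yd²

1 square kilometer = 1.19599 × 10^6 yd².
Thus 18.492 × 1.19599 × 10^6 ≈ 2.212 × 10^7 yd².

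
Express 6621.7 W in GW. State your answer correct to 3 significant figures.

6.62e-6 gigawatts

1 watt = 1.00000e-9 GW.
6621.7 × 1.00000e-9 ≈ 6.62e-6 GW.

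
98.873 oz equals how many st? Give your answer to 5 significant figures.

1 ounce = 0.00446429 st.
So 98.873 × 0.00446429 ≈ 0.44140 st.

0.44140 stone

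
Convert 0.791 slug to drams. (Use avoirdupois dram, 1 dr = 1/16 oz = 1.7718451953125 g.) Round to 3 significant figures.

6520 dr

1 slug = 8236.56 drams.
Thus 0.791 × 8236.56 ≈ 6520 dr.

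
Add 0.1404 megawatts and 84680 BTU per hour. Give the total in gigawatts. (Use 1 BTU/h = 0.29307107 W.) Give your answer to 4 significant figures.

0.0001652 GW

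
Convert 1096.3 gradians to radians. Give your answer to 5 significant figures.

17.221 radians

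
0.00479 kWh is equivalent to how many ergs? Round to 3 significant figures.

1.72 × 10^11 erg

1 kWh = 3.60000 × 10^13 erg.
Thus 0.00479 × 3.60000 × 10^13 ≈ 1.72 × 10^11 erg.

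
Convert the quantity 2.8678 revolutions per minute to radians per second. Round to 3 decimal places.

0.300 rad/s

1 rpm = 0.104720 rad/s.
Thus 2.8678 × 0.104720 ≈ 0.300 rad/s.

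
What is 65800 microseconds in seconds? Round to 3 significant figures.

0.0658 s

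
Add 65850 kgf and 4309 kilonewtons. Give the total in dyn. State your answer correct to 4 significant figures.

65850 kgf = 6.45768 × 10^10 dyn and 4309 kN = 4.30900 × 10^11 dyn.
6.45768 × 10^10 + 4.30900 × 10^11 ≈ 4.955 × 10^11 dyn.

4.955 × 10^11 dynes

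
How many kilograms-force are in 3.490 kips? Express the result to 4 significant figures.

1583 kgf

1 kip = 453.592 kgf.
So 3.490 × 453.592 ≈ 1583 kgf.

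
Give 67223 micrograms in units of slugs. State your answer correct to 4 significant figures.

4.606e-6 slug

1 microgram = 6.85218e-11 slug.
Thus 67223 × 6.85218e-11 ≈ 4.606e-6 slug.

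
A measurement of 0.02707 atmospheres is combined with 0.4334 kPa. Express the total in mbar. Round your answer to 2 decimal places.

31.76 mbar

0.02707 atm = 27.4287 mbar and 0.4334 kPa = 4.33400 mbar.
27.4287 + 4.33400 ≈ 31.76 mbar.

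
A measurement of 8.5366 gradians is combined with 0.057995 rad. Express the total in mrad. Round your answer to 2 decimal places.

8.5366 grad = 134.093 mrad and 0.057995 rad = 57.9950 mrad.
134.093 + 57.9950 ≈ 192.09 mrad.

192.09 mrad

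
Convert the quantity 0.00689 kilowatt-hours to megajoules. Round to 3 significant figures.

1 kilowatt-hour = 3.60000 MJ.
Thus 0.00689 × 3.60000 ≈ 0.0248 MJ.

0.0248 MJ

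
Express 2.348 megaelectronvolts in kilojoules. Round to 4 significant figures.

1 megaelectronvolt = 1.60218 × 10^-16 kilojoules.
So 2.348 × 1.60218 × 10^-16 ≈ 3.762 × 10^-16 kJ.

3.762 × 10^-16 kJ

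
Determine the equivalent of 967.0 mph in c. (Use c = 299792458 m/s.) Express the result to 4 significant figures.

1 mile per hour = 1.49116 × 10^-9 c.
967.0 × 1.49116 × 10^-9 ≈ 1.442 × 10^-6 c.

1.442 × 10^-6 c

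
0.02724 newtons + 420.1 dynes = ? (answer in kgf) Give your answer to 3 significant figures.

0.00321 kilograms-force

0.02724 N = 0.00277771 kgf and 420.1 dyn = 0.000428383 kgf.
0.00277771 + 0.000428383 ≈ 0.00321 kgf.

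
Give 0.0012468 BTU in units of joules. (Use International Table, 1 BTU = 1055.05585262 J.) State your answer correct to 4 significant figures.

1.315 J

1 British thermal unit = 1055.06 J.
0.0012468 × 1055.06 ≈ 1.315 J.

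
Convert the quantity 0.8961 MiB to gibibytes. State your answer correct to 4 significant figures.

1 MiB = 0.0009765625 gibibytes.
Then 0.8961 × 0.0009765625 ≈ 0.0008751 GiB.

0.0008751 GiB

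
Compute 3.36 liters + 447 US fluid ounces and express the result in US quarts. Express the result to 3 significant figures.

3.36 L = 3.550472 US qt and 447 US fl oz = 13.96875 US qt.
3.550472 + 13.96875 ≈ 17.5 US qt.

17.5 US quarts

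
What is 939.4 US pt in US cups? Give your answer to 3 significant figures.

1 US pint = 2.00000 US cups.
Thus 939.4 × 2.00000 ≈ 1880 US cup.

1880 US cups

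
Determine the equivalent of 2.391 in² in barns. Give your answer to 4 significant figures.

1.543 × 10^25 barn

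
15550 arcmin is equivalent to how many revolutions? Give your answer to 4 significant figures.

0.7199 revolutions

1 arcminute = 4.62963 × 10^-5 rev.
So 15550 × 4.62963 × 10^-5 ≈ 0.7199 rev.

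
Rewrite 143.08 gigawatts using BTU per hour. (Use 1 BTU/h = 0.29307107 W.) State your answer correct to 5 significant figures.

4.8821e+11 BTU per hour

1 GW = 3.41214e+9 BTU/h.
Thus 143.08 × 3.41214e+9 ≈ 4.8821e+11 BTU/h.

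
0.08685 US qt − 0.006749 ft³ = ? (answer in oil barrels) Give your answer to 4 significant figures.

-0.0006851 bbl

0.08685 US qt = 0.000516964 bbl and 0.006749 ft³ = 0.00120205 bbl.
0.000516964 − 0.00120205 ≈ -0.0006851 bbl.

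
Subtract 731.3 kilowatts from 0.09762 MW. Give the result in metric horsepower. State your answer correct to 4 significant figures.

-861.6 metric horsepower

0.09762 MW = 132.726 PS and 731.3 kW = 994.291 PS.
132.726 − 994.291 ≈ -861.6 PS.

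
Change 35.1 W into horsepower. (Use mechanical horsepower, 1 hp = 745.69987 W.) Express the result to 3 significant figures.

1 W = 0.00134102 horsepower.
Then 35.1 × 0.00134102 ≈ 0.0471 hp.

0.0471 hp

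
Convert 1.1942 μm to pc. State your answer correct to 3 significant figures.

1 micrometer = 3.24078 × 10^-23 parsecs.
Thus 1.1942 × 3.24078 × 10^-23 ≈ 3.87 × 10^-23 pc.

3.87 × 10^-23 pc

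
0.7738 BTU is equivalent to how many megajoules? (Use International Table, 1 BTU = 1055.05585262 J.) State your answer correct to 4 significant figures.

0.0008164 megajoules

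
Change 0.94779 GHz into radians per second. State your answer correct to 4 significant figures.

5.955e+9 radians per second

1 gigahertz = 6.28319e+9 rad/s.
0.94779 × 6.28319e+9 ≈ 5.955e+9 rad/s.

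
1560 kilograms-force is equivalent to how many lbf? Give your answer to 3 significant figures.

3440 lbf

1 kgf = 2.20462 pounds-force.
Thus 1560 × 2.20462 ≈ 3440 lbf.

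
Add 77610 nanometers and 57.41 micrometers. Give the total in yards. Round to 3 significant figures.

0.000148 yd

77610 nm = 8.48753e-5 yd and 57.41 μm = 6.27843e-5 yd.
8.48753e-5 + 6.27843e-5 ≈ 0.000148 yd.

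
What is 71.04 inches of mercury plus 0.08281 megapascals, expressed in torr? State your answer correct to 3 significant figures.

2430 torr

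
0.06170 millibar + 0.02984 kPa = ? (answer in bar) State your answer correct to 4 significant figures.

0.0003601 bar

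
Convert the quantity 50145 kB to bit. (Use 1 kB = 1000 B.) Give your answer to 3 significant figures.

1 kB = 8000.00 bit.
So 50145 × 8000.00 ≈ 4.01 × 10^8 bit.

4.01 × 10^8 bit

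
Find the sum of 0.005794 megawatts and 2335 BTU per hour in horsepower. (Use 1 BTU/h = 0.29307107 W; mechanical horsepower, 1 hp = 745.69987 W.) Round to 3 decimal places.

0.005794 MW = 7.76988 hp and 2335 BTU/h = 0.917690 hp.
7.76988 + 0.917690 ≈ 8.688 hp.

8.688 hp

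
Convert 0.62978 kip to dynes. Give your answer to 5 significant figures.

1 kip = 4.44822 × 10^8 dyn.
0.62978 × 4.44822 × 10^8 ≈ 2.8014 × 10^8 dyn.

2.8014 × 10^8 dynes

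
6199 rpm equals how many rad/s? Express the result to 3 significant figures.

649 rad/s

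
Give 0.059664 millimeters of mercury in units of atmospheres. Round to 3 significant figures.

1 millimeter of mercury = 0.00131579 atmospheres.
Thus 0.059664 × 0.00131579 ≈ 7.85e-5 atm.

7.85e-5 atmospheres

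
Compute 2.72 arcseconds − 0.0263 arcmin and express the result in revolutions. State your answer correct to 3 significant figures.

2.72 arcsec = 2.09877e-6 rev and 0.0263 arcmin = 1.21759e-6 rev.
2.09877e-6 − 1.21759e-6 ≈ 8.81e-7 rev.

8.81e-7 revolutions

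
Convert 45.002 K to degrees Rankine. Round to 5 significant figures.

81.004 degrees Rankine

°R = K × 9/5.
Applying the formula gives 81.004 °R.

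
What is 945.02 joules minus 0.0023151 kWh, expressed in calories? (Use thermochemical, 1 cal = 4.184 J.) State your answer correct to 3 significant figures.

-1770 cal

945.02 J = 225.865 cal and 0.0023151 kWh = 1991.96 cal.
225.865 − 1991.96 ≈ -1770 cal.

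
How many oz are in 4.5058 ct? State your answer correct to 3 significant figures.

0.0318 ounces

1 carat = 0.00705479 ounces.
Then 4.5058 × 0.00705479 ≈ 0.0318 oz.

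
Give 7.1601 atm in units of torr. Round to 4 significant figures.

5442 torr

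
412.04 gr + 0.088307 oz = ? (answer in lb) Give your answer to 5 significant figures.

0.064382 pounds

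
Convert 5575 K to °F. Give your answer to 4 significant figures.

9575 °F

K = (°F + 459.67) × 5/9.
Applying the formula gives 9575 °F.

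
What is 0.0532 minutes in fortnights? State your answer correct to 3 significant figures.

1 min = 4.96032 × 10^-5 fortnights.
0.0532 × 4.96032 × 10^-5 ≈ 2.64 × 10^-6 fortnight.

2.64 × 10^-6 fortnight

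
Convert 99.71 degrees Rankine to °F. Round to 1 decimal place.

-360.0 °F

°R = °F + 459.67.
Applying the formula gives -360.0 °F.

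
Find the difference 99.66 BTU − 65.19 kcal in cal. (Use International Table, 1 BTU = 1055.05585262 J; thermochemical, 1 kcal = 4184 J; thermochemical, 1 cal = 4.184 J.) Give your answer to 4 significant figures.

-40060 cal

99.66 BTU = 25130.7 cal and 65.19 kcal = 65190.0 cal.
25130.7 − 65190.0 ≈ -40060 cal.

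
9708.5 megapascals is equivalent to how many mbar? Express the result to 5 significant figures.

9.7085e+7 millibar

1 megapascal = 10000.0 mbar.
Thus 9708.5 × 10000.0 ≈ 9.7085e+7 mbar.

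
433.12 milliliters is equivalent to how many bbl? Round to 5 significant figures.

0.0027242 oil barrels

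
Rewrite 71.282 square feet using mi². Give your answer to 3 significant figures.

2.56e-6 mi²

1 ft² = 3.58701e-8 square miles.
Thus 71.282 × 3.58701e-8 ≈ 2.56e-6 mi².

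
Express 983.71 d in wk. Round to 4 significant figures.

1 day = 0.142857 weeks.
Then 983.71 × 0.142857 ≈ 140.5 wk.

140.5 wk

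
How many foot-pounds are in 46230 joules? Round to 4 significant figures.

34100 foot-pounds

1 joule = 0.737562 foot-pounds.
Then 46230 × 0.737562 ≈ 34100 ft·lbf.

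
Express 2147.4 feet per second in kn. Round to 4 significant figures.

1272 kn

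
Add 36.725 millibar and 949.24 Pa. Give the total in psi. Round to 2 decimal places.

36.725 mbar = 0.532651 psi and 949.24 Pa = 0.137676 psi.
0.532651 + 0.137676 ≈ 0.67 psi.

0.67 psi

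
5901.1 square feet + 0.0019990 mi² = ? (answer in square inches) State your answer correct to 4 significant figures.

8.875 × 10^6 in²

5901.1 ft² = 849758 in² and 0.0019990 mi² = 8.02496 × 10^6 in².
849758 + 8.02496 × 10^6 ≈ 8.875 × 10^6 in².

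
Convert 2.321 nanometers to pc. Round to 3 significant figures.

7.52e-26 pc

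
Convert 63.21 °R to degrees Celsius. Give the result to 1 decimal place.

°R = (°C + 273.15) × 9/5.
Applying the formula gives -238.0 °C.

-238.0 degrees Celsius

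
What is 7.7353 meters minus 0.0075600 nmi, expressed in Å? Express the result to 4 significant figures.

7.7353 m = 7.73530e+10 Å and 0.0075600 nmi = 1.40011e+11 Å.
7.73530e+10 − 1.40011e+11 ≈ -6.266e+10 Å.

-6.266e+10 angstroms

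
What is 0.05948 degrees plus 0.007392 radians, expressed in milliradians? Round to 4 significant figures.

8.430 mrad

0.05948 ° = 1.03812 mrad and 0.007392 rad = 7.39200 mrad.
1.03812 + 7.39200 ≈ 8.430 mrad.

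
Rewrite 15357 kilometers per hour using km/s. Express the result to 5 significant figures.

1 kilometer per hour = 0.000277778 km/s.
Thus 15357 × 0.000277778 ≈ 4.2658 km/s.

4.2658 km/s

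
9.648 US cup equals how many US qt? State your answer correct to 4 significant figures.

2.412 US quarts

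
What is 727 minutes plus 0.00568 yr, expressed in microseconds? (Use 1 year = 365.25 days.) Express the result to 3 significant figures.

727 min = 4.36200e+10 μs and 0.00568 yr = 1.79247e+11 μs.
4.36200e+10 + 1.79247e+11 ≈ 2.23e+11 μs.

2.23e+11 μs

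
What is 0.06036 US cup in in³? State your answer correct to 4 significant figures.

0.8714 cubic inches

1 US cup = 14.4375 in³.
0.06036 × 14.4375 ≈ 0.8714 in³.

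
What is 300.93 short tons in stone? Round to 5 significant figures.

42990 st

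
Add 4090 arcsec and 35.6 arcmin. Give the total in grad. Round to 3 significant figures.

4090 arcsec = 1.26235 grad and 35.6 arcmin = 0.659259 grad.
1.26235 + 0.659259 ≈ 1.92 grad.

1.92 grad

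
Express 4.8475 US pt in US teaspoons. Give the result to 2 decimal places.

1 US pt = 96.0000 US teaspoons.
Thus 4.8475 × 96.0000 ≈ 465.36 US tsp.

465.36 US tsp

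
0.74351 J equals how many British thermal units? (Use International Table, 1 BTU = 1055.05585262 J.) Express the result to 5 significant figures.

1 J = 0.000947817 BTU.
So 0.74351 × 0.000947817 ≈ 0.00070471 BTU.

0.00070471 BTU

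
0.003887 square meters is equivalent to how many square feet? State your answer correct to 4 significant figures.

1 square meter = 10.7639 ft².
So 0.003887 × 10.7639 ≈ 0.04184 ft².

0.04184 ft²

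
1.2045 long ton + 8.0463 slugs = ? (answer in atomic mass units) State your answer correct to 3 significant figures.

8.08e+29 u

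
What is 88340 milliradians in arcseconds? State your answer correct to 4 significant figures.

1.822 × 10^7 arcseconds

1 milliradian = 206.265 arcsec.
88340 × 206.265 ≈ 1.822 × 10^7 arcsec.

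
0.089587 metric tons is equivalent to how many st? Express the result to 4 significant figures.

1 t = 157.473 st.
Thus 0.089587 × 157.473 ≈ 14.11 st.

14.11 st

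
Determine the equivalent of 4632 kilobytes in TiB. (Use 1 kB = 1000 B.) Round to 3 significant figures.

4.21 × 10^-6 TiB

1 kB = 9.09495 × 10^-10 TiB.
So 4632 × 9.09495 × 10^-10 ≈ 4.21 × 10^-6 TiB.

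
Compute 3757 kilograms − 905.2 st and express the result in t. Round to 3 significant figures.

-1.99 metric tons

3757 kg = 3.75700 t and 905.2 st = 5.74829 t.
3.75700 − 5.74829 ≈ -1.99 t.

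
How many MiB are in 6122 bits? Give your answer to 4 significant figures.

1 bit = 1.19209 × 10^-7 MiB.
6122 × 1.19209 × 10^-7 ≈ 0.0007298 MiB.

0.0007298 MiB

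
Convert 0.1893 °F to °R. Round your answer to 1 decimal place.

459.9 degrees Rankine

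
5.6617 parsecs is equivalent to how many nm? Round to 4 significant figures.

1 parsec = 3.08568 × 10^25 nm.
So 5.6617 × 3.08568 × 10^25 ≈ 1.747 × 10^26 nm.

1.747 × 10^26 nm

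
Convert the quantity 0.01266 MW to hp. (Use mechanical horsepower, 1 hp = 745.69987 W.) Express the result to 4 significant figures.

1 megawatt = 1341.02 hp.
So 0.01266 × 1341.02 ≈ 16.98 hp.

16.98 hp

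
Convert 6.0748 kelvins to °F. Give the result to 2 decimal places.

K = (°F + 459.67) × 5/9.
Applying the formula gives -448.74 °F.

-448.74 degrees Fahrenheit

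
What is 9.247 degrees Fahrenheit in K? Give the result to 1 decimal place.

K = (°F + 459.67) × 5/9.
Applying the formula gives 260.5 K.

260.5 K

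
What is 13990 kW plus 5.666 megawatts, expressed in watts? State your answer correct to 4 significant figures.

13990 kW = 1.39900 × 10^7 W and 5.666 MW = 5.66600 × 10^6 W.
1.39900 × 10^7 + 5.66600 × 10^6 ≈ 1.966 × 10^7 W.

1.966 × 10^7 W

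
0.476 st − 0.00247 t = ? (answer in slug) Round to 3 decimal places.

0.038 slug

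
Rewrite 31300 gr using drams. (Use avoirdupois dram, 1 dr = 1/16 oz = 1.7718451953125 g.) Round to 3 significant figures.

1140 dr

1 grain = 0.0365714 dr.
So 31300 × 0.0365714 ≈ 1140 dr.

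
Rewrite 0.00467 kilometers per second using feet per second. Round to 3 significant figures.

1 km/s = 3280.84 feet per second.
Thus 0.00467 × 3280.84 ≈ 15.3 ft/s.

15.3 feet per second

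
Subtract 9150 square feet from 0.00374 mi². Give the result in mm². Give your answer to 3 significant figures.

8.84 × 10^9 square millimeters

0.00374 mi² = 9.68656 × 10^9 mm² and 9150 ft² = 8.50063 × 10^8 mm².
9.68656 × 10^9 − 8.50063 × 10^8 ≈ 8.84 × 10^9 mm².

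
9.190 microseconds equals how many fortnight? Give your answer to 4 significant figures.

1 microsecond = 8.26720e-13 fortnights.
9.190 × 8.26720e-13 ≈ 7.598e-12 fortnight.

7.598e-12 fortnight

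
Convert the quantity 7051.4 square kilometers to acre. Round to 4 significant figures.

1.742e+6 acre

1 km² = 247.105 acre.
So 7051.4 × 247.105 ≈ 1.742e+6 acre.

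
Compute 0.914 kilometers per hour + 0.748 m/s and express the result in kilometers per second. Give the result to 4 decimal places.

0.914 km/h = 0.000253889 km/s and 0.748 m/s = 0.000748000 km/s.
0.000253889 + 0.000748000 ≈ 0.0010 km/s.

0.0010 km/s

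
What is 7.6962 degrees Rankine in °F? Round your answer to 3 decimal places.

-451.974 degrees Fahrenheit

°R = °F + 459.67.
Applying the formula gives -451.974 °F.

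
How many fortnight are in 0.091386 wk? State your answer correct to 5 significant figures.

0.045693 fortnight

1 wk = 0.500000 fortnights.
0.091386 × 0.500000 ≈ 0.045693 fortnight.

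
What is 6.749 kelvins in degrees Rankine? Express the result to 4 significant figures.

12.15 °R

°R = K × 9/5.
Applying the formula gives 12.15 °R.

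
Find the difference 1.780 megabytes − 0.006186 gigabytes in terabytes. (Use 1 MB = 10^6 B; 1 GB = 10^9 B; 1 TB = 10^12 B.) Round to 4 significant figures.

-4.406 × 10^-6 TB

1.780 MB = 1.78000 × 10^-6 TB and 0.006186 GB = 6.18600 × 10^-6 TB.
1.78000 × 10^-6 − 6.18600 × 10^-6 ≈ -4.406 × 10^-6 TB.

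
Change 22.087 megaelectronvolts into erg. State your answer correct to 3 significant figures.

3.54 × 10^-5 ergs

1 megaelectronvolt = 1.60218 × 10^-6 erg.
Then 22.087 × 1.60218 × 10^-6 ≈ 3.54 × 10^-5 erg.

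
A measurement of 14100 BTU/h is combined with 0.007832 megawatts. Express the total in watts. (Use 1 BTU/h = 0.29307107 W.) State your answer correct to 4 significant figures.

11960 W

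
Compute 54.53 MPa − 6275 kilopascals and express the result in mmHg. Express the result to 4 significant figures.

54.53 MPa = 409009 mmHg and 6275 kPa = 47066.4 mmHg.
409009 − 47066.4 ≈ 361900 mmHg.

361900 mmHg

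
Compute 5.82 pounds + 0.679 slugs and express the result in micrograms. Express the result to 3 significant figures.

1.25 × 10^10 μg

5.82 lb = 2.63991 × 10^9 μg and 0.679 slug = 9.90926 × 10^9 μg.
2.63991 × 10^9 + 9.90926 × 10^9 ≈ 1.25 × 10^10 μg.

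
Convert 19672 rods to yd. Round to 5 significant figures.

108200 yd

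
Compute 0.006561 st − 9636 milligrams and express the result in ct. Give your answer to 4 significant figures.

0.006561 st = 208.321 ct and 9636 mg = 48.1800 ct.
208.321 − 48.1800 ≈ 160.1 ct.

160.1 ct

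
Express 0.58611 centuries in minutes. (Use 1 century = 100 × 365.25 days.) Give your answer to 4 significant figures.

3.083 × 10^7 minutes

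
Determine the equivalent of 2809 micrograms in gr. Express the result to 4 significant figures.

0.04335 gr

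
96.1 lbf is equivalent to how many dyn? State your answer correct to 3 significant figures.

4.27 × 10^7 dyn

1 pound-force = 444822 dynes.
Then 96.1 × 444822 ≈ 4.27 × 10^7 dyn.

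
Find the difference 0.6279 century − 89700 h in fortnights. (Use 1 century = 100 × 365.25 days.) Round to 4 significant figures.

1371 fortnight

0.6279 century = 1638.15 fortnight and 89700 h = 266.964 fortnight.
1638.15 − 266.964 ≈ 1371 fortnight.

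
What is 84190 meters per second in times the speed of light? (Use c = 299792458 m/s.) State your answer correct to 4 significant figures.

0.0002808 c

1 m/s = 3.33564e-9 times the speed of light.
84190 × 3.33564e-9 ≈ 0.0002808 c.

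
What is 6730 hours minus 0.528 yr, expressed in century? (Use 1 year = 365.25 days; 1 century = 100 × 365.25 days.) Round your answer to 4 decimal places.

0.0024 century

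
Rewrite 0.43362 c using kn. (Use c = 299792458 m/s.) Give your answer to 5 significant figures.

2.5269e+8 kn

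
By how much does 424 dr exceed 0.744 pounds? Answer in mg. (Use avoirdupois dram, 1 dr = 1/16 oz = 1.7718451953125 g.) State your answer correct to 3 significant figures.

414000 mg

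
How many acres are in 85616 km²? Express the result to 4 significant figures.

2.116 × 10^7 acre

1 square kilometer = 247.105 acre.
So 85616 × 247.105 ≈ 2.116 × 10^7 acre.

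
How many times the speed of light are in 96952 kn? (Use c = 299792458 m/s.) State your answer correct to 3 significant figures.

0.000166 times the speed of light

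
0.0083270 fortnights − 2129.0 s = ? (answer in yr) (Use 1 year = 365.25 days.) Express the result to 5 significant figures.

0.0083270 fortnight = 0.000319173 yr and 2129.0 s = 6.74639e-5 yr.
0.000319173 − 6.74639e-5 ≈ 0.00025171 yr.

0.00025171 years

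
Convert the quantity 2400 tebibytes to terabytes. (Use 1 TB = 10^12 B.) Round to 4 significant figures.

1 TiB = 1.09951 TB.
2400 × 1.09951 ≈ 2639 TB.

2639 TB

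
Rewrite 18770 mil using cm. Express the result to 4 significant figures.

1 mil = 0.00254000 centimeters.
18770 × 0.00254000 ≈ 47.68 cm.

47.68 centimeters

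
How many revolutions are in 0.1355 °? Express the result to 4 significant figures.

1 ° = 0.00277778 revolutions.
So 0.1355 × 0.00277778 ≈ 0.0003764 rev.

0.0003764 revolutions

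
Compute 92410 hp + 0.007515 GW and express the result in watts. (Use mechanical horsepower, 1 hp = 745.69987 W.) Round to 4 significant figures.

7.643e+7 W

92410 hp = 6.89101e+7 W and 0.007515 GW = 7.51500e+6 W.
6.89101e+7 + 7.51500e+6 ≈ 7.643e+7 W.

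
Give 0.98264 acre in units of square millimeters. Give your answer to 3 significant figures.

3.98 × 10^9 mm²

1 acre = 4.04686 × 10^9 square millimeters.
Thus 0.98264 × 4.04686 × 10^9 ≈ 3.98 × 10^9 mm².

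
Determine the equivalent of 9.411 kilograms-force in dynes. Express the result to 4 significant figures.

1 kgf = 980665 dyn.
So 9.411 × 980665 ≈ 9.229 × 10^6 dyn.

9.229 × 10^6 dynes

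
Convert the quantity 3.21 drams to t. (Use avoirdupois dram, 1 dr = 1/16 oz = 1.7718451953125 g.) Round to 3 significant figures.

1 dr = 1.77185e-6 metric tons.
So 3.21 × 1.77185e-6 ≈ 5.69e-6 t.

5.69e-6 t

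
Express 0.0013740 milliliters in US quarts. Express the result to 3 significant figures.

1.45 × 10^-6 US qt

1 milliliter = 0.00105669 US qt.
So 0.0013740 × 0.00105669 ≈ 1.45 × 10^-6 US qt.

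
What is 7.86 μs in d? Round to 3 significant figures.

1 μs = 1.15741 × 10^-11 d.
Thus 7.86 × 1.15741 × 10^-11 ≈ 9.10 × 10^-11 d.

9.10 × 10^-11 d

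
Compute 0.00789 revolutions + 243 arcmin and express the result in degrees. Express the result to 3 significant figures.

6.89 °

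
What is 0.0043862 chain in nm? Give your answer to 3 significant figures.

8.82 × 10^7 nm

1 chain = 2.01168 × 10^10 nanometers.
So 0.0043862 × 2.01168 × 10^10 ≈ 8.82 × 10^7 nm.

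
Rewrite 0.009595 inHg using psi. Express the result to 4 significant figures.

1 inch of mercury = 0.491154 psi.
Then 0.009595 × 0.491154 ≈ 0.004713 psi.

0.004713 psi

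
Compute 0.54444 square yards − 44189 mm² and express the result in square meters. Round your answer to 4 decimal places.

0.4110 m²

0.54444 yd² = 0.455221 m² and 44189 mm² = 0.0441890 m².
0.455221 − 0.0441890 ≈ 0.4110 m².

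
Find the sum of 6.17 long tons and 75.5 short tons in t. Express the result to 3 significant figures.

6.17 long ton = 6.26901 t and 75.5 short ton = 68.4924 t.
6.26901 + 68.4924 ≈ 74.8 t.

74.8 t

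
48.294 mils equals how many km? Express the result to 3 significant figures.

1 mil = 2.54000 × 10^-8 kilometers.
48.294 × 2.54000 × 10^-8 ≈ 1.23 × 10^-6 km.

1.23 × 10^-6 kilometers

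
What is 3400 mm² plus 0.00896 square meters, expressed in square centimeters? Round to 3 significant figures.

124 cm²

3400 mm² = 34.0000 cm² and 0.00896 m² = 89.6000 cm².
34.0000 + 89.6000 ≈ 124 cm².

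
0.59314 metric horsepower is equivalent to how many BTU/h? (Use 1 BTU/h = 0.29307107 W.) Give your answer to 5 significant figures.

1488.6 BTU/h

1 metric horsepower = 2509.63 BTU/h.
So 0.59314 × 2509.63 ≈ 1488.6 BTU/h.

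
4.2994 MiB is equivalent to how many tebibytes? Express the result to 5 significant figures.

1 MiB = 9.53674e-7 tebibytes.
4.2994 × 9.53674e-7 ≈ 4.1002e-6 TiB.

4.1002e-6 TiB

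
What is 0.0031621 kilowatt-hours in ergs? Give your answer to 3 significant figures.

1.14e+11 erg

1 kilowatt-hour = 3.60000e+13 erg.
0.0031621 × 3.60000e+13 ≈ 1.14e+11 erg.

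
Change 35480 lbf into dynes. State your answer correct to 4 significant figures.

1 pound-force = 444822 dyn.
Thus 35480 × 444822 ≈ 1.578e+10 dyn.

1.578e+10 dynes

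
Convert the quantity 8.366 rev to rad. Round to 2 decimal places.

52.57 rad

1 rev = 6.28319 radians.
Thus 8.366 × 6.28319 ≈ 52.57 rad.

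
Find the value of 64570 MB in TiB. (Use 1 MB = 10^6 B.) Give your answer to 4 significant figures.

0.05873 TiB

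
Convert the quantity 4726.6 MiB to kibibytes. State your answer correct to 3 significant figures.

1 mebibyte = 1024.00 KiB.
4726.6 × 1024.00 ≈ 4.84 × 10^6 KiB.

4.84 × 10^6 kibibytes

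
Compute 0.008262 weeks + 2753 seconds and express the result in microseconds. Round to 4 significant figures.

7.750e+9 μs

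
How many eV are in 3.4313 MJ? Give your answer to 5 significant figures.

1 MJ = 6.24151 × 10^24 eV.
Then 3.4313 × 6.24151 × 10^24 ≈ 2.1416 × 10^25 eV.

2.1416 × 10^25 eV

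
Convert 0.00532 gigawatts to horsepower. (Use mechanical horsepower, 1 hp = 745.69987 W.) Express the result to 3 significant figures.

7130 hp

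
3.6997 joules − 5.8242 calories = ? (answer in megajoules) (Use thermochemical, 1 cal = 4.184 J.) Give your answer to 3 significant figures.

-2.07 × 10^-5 MJ

3.6997 J = 3.69970 × 10^-6 MJ and 5.8242 cal = 2.43685 × 10^-5 MJ.
3.69970 × 10^-6 − 2.43685 × 10^-5 ≈ -2.07 × 10^-5 MJ.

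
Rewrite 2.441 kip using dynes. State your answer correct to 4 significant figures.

1.086 × 10^9 dyn

1 kip = 4.44822 × 10^8 dynes.
2.441 × 4.44822 × 10^8 ≈ 1.086 × 10^9 dyn.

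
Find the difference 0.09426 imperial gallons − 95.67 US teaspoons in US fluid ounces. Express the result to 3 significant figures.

-1.46 US fl oz

0.09426 imp gal = 14.4898 US fl oz and 95.67 US tsp = 15.9450 US fl oz.
14.4898 − 15.9450 ≈ -1.46 US fl oz.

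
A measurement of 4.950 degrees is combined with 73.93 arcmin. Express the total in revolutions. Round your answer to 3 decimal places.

4.950 ° = 0.0137500 rev and 73.93 arcmin = 0.00342269 rev.
0.0137500 + 0.00342269 ≈ 0.017 rev.

0.017 rev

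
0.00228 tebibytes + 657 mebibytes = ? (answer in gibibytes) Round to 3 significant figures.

2.98 GiB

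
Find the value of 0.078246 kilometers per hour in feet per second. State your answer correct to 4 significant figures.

0.07131 ft/s

1 km/h = 0.911344 ft/s.
So 0.078246 × 0.911344 ≈ 0.07131 ft/s.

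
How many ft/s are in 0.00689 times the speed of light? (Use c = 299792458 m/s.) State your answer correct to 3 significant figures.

6.78 × 10^6 ft/s

1 c = 9.83571 × 10^8 feet per second.
Then 0.00689 × 9.83571 × 10^8 ≈ 6.78 × 10^6 ft/s.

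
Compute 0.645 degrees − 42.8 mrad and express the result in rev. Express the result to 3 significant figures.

0.645 ° = 0.00179167 rev and 42.8 mrad = 0.00681183 rev.
0.00179167 − 0.00681183 ≈ -0.00502 rev.

-0.00502 rev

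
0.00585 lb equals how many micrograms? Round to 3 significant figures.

2.65 × 10^6 μg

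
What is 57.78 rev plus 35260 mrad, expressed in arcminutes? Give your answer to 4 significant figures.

1.369 × 10^6 arcmin

57.78 rev = 1.24805 × 10^6 arcmin and 35260 mrad = 121215 arcmin.
1.24805 × 10^6 + 121215 ≈ 1.369 × 10^6 arcmin.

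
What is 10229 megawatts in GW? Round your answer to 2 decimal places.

10.23 GW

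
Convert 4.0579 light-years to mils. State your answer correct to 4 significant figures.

1.511e+21 mils

1 light-year = 3.72470e+20 mils.
So 4.0579 × 3.72470e+20 ≈ 1.511e+21 mil.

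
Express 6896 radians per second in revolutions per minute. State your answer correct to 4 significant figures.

1 rad/s = 9.54930 revolutions per minute.
Then 6896 × 9.54930 ≈ 65850 rpm.

65850 rpm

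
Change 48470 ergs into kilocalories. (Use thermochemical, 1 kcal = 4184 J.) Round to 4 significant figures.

1.158 × 10^-6 kilocalories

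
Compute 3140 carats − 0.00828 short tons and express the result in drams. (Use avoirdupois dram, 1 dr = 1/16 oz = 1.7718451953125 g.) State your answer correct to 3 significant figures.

-3880 drams

3140 ct = 354.433 dr and 0.00828 short ton = 4239.36 dr.
354.433 − 4239.36 ≈ -3880 dr.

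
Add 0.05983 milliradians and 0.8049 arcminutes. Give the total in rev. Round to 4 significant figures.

4.679 × 10^-5 rev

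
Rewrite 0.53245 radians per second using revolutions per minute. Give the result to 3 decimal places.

1 radian per second = 9.54930 rpm.
0.53245 × 9.54930 ≈ 5.085 rpm.

5.085 revolutions per minute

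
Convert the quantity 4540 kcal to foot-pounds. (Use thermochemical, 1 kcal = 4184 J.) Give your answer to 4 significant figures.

1.401 × 10^7 ft·lbf

1 kilocalorie = 3085.96 ft·lbf.
4540 × 3085.96 ≈ 1.401 × 10^7 ft·lbf.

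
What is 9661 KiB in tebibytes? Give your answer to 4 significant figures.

1 kibibyte = 9.31323 × 10^-10 TiB.
Then 9661 × 9.31323 × 10^-10 ≈ 8.998 × 10^-6 TiB.

8.998 × 10^-6 tebibytes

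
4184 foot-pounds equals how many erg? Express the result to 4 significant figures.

1 foot-pound = 1.35582 × 10^7 ergs.
Then 4184 × 1.35582 × 10^7 ≈ 5.673 × 10^10 erg.

5.673 × 10^10 ergs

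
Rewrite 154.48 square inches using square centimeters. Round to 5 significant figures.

1 square inch = 6.45160 cm².
Thus 154.48 × 6.45160 ≈ 996.64 cm².

996.64 square centimeters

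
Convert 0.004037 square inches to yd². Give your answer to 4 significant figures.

1 in² = 0.000771605 square yards.
Then 0.004037 × 0.000771605 ≈ 3.115 × 10^-6 yd².

3.115 × 10^-6 square yards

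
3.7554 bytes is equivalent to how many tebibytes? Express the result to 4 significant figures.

1 byte = 9.09495e-13 tebibytes.
Thus 3.7554 × 9.09495e-13 ≈ 3.416e-12 TiB.

3.416e-12 tebibytes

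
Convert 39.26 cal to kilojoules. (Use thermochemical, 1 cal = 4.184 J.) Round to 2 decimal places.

0.16 kilojoules

1 calorie = 0.00418400 kJ.
Thus 39.26 × 0.00418400 ≈ 0.16 kJ.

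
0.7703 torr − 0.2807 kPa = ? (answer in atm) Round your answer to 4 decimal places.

0.7703 torr = 0.00101355 atm and 0.2807 kPa = 0.00277029 atm.
0.00101355 − 0.00277029 ≈ -0.0018 atm.

-0.0018 atmospheres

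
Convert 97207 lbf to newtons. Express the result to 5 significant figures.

1 pound-force = 4.44822 newtons.
97207 × 4.44822 ≈ 432400 N.

432400 newtons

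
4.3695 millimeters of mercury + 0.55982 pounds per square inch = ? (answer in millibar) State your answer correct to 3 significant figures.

4.3695 mmHg = 5.82552 mbar and 0.55982 psi = 38.5982 mbar.
5.82552 + 38.5982 ≈ 44.4 mbar.

44.4 millibar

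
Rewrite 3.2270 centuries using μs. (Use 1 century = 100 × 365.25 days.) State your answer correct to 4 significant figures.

1 century = 3.15576e+15 microseconds.
So 3.2270 × 3.15576e+15 ≈ 1.018e+16 μs.

1.018e+16 μs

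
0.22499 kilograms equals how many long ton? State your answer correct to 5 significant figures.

0.00022144 long ton

1 kg = 0.000984207 long tons.
So 0.22499 × 0.000984207 ≈ 0.00022144 long ton.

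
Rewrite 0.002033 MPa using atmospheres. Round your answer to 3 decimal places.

0.020 atmospheres

1 megapascal = 9.86923 atmospheres.
Then 0.002033 × 9.86923 ≈ 0.020 atm.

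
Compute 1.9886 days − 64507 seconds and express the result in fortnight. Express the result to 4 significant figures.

1.9886 d = 0.142043 fortnight and 64507 s = 0.0533292 fortnight.
0.142043 − 0.0533292 ≈ 0.08871 fortnight.

0.08871 fortnight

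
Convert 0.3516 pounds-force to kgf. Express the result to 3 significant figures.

0.159 kgf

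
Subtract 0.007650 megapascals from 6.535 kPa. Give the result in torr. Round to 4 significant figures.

-8.363 torr

6.535 kPa = 49.0165 torr and 0.007650 MPa = 57.3797 torr.
49.0165 − 57.3797 ≈ -8.363 torr.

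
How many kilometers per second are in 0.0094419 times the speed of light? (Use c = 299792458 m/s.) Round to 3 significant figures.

2830 km/s

1 speed of light = 299792 kilometers per second.
0.0094419 × 299792 ≈ 2830 km/s.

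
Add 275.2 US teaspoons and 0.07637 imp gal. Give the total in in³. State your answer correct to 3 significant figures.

275.2 US tsp = 82.7750 in³ and 0.07637 imp gal = 21.1865 in³.
82.7750 + 21.1865 ≈ 104 in³.

104 in³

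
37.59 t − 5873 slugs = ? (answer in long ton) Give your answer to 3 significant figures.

37.59 t = 36.9963 long ton and 5873 slug = 84.3563 long ton.
36.9963 − 84.3563 ≈ -47.4 long ton.

-47.4 long ton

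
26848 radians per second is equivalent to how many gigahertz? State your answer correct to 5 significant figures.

4.2730e-6 GHz

1 radian per second = 1.59155e-10 gigahertz.
Then 26848 × 1.59155e-10 ≈ 4.2730e-6 GHz.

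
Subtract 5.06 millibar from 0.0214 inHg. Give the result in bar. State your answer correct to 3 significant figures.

0.0214 inHg = 0.000724687 bar and 5.06 mbar = 0.00506000 bar.
0.000724687 − 0.00506000 ≈ -0.00434 bar.

-0.00434 bar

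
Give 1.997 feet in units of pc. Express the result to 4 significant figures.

1 foot = 9.87790e-18 parsecs.
So 1.997 × 9.87790e-18 ≈ 1.973e-17 pc.

1.973e-17 parsecs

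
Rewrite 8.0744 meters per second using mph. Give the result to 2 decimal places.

1 m/s = 2.23694 mph.
Then 8.0744 × 2.23694 ≈ 18.06 mph.

18.06 mph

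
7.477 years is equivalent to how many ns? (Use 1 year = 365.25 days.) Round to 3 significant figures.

1 year = 3.15576e+16 nanoseconds.
Thus 7.477 × 3.15576e+16 ≈ 2.36e+17 ns.

2.36e+17 ns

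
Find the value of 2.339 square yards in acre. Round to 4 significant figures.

1 yd² = 0.000206612 acre.
So 2.339 × 0.000206612 ≈ 0.0004833 acre.

0.0004833 acre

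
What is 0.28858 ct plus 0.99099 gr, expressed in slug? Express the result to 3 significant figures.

8.35e-6 slugs

0.28858 ct = 3.95480e-6 slug and 0.99099 gr = 4.40013e-6 slug.
3.95480e-6 + 4.40013e-6 ≈ 8.35e-6 slug.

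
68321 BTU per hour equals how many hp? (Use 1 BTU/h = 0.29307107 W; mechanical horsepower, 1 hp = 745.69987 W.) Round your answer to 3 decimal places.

1 BTU/h = 0.000393015 hp.
Thus 68321 × 0.000393015 ≈ 26.851 hp.

26.851 horsepower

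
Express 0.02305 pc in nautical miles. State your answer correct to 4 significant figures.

1 pc = 1.66613 × 10^13 nmi.
0.02305 × 1.66613 × 10^13 ≈ 3.840 × 10^11 nmi.

3.840 × 10^11 nmi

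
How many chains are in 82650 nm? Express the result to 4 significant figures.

4.109 × 10^-6 chain

1 nanometer = 4.97097 × 10^-11 chain.
Thus 82650 × 4.97097 × 10^-11 ≈ 4.109 × 10^-6 chain.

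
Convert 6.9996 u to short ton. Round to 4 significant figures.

1.281 × 10^-29 short ton

1 u = 1.83043 × 10^-30 short tons.
6.9996 × 1.83043 × 10^-30 ≈ 1.281 × 10^-29 short ton.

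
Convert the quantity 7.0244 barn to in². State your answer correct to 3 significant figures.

1.09 × 10^-24 in²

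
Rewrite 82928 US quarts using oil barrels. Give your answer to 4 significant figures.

1 US qt = 0.00595238 bbl.
Thus 82928 × 0.00595238 ≈ 493.6 bbl.

493.6 bbl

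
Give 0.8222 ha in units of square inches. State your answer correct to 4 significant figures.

1 hectare = 1.55000e+7 square inches.
So 0.8222 × 1.55000e+7 ≈ 1.274e+7 in².

1.274e+7 square inches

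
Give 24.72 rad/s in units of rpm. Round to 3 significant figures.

236 rpm

1 radian per second = 9.54930 revolutions per minute.
24.72 × 9.54930 ≈ 236 rpm.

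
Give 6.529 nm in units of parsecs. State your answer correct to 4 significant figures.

2.116 × 10^-25 parsecs

1 nanometer = 3.24078 × 10^-26 parsecs.
6.529 × 3.24078 × 10^-26 ≈ 2.116 × 10^-25 pc.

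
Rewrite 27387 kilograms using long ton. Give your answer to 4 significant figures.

26.95 long tons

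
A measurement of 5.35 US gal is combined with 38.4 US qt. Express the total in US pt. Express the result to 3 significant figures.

5.35 US gal = 42.8000 US pt and 38.4 US qt = 76.8000 US pt.
42.8000 + 76.8000 ≈ 120 US pt.

120 US pt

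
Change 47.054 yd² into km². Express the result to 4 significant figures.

3.934 × 10^-5 square kilometers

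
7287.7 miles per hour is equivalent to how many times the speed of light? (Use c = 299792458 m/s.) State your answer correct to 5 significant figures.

1.0867 × 10^-5 c

1 mph = 1.49116 × 10^-9 c.
So 7287.7 × 1.49116 × 10^-9 ≈ 1.0867 × 10^-5 c.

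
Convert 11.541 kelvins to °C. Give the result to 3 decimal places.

K = °C + 273.15.
Applying the formula gives -261.609 °C.

-261.609 °C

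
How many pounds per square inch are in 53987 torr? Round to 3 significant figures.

1040 pounds per square inch

1 torr = 0.0193368 psi.
Thus 53987 × 0.0193368 ≈ 1040 psi.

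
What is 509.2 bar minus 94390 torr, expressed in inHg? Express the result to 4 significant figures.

11320 inches of mercury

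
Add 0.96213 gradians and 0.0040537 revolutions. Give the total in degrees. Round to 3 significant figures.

2.33 °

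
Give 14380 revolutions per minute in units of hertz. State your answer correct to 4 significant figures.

239.7 hertz

1 rpm = 0.0166667 Hz.
14380 × 0.0166667 ≈ 239.7 Hz.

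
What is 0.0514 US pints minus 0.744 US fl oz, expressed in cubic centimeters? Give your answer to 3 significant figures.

2.32 cm³

0.0514 US pt = 24.3213 cm³ and 0.744 US fl oz = 22.0027 cm³.
24.3213 − 22.0027 ≈ 2.32 cm³.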